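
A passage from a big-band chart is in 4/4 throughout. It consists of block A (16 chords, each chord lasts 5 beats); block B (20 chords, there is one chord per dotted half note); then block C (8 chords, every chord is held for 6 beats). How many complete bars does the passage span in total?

47 bars

A: 16 × 5 = 80 beats = 20 bars.
B: 20 × 3 = 60 beats = 15 bars.
C: 8 × 6 = 48 beats = 12 bars.
Total: 20 + 15 + 12 = 47 bars.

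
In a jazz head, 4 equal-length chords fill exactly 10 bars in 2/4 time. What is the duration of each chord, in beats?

5 beats

10 bars × 2 beats/bar = 20 beats total.
20 beats ÷ 4 chords = 5 beats per chord.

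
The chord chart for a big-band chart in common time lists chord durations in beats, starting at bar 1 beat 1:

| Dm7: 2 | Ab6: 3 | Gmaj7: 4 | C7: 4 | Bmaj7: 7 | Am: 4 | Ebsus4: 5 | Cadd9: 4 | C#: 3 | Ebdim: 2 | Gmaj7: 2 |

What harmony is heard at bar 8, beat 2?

Cadd9

Beat 2 of bar 8 is beat (8−1)×4 + 2 = 30 overall.
Running totals: Dm7 ends at 2, Ab6 ends at 5, Gmaj7 ends at 9, C7 ends at 13, Bmaj7 ends at 20, Am ends at 24, Ebsus4 ends at 29, Cadd9 ends at 33.
Beat 30 falls within Cadd9.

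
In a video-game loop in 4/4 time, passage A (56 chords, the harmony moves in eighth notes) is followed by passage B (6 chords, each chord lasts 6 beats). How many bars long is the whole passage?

A: 56 × 0.5 = 28 beats = 7 bars.
B: 6 × 6 = 36 beats = 9 bars.
Total: 7 + 9 = 16 bars.

16 bars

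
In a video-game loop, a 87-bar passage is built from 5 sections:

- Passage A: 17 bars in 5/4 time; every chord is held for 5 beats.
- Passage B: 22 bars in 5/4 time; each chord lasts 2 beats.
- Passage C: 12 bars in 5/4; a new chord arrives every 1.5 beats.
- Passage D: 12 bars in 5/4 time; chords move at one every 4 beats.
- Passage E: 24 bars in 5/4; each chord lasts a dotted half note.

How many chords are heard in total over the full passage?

167 chords

A has 85 beats and chords last 5 each, so 17 chords.
B has 110 beats and chords last 2 each, so 55 chords.
C has 60 beats and chords last 1.5 each, so 40 chords.
D has 60 beats and chords last 4 each, so 15 chords.
E has 120 beats and chords last 3 each, so 40 chords.
Total: 17 + 55 + 40 + 15 + 40 = 167.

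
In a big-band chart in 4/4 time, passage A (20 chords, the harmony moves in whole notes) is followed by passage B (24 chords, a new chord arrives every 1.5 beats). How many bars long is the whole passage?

29 bars

A: 20 × 4 = 80 beats = 20 bars.
B: 24 × 1.5 = 36 beats = 9 bars.
Total: 20 + 9 = 29 bars.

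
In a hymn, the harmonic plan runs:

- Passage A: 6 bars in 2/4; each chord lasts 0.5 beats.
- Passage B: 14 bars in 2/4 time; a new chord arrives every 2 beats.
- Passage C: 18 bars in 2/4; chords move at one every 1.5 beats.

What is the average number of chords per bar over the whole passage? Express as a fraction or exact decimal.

A: 6 × 2 = 12 beats ÷ 0.5 = 24 chords.
B: 14 × 2 = 28 beats ÷ 2 = 14 chords.
C: 18 × 2 = 36 beats ÷ 1.5 = 24 chords.
Overall: 62 chords over 38 bars → 62/38 = 31/19 chords per bar.

31/19 chords per bar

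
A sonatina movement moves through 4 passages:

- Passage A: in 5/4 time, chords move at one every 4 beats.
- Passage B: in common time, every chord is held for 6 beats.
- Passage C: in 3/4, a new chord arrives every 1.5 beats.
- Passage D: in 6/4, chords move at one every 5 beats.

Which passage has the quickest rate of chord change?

Passage C

A: 5/4 = 1.25 chords/bar.
B: 4/6 = 2/3 chords/bar.
C: 3/1.5 = 2 chords/bar.
D: 6/5 = 1.2 chords/bar.
Fastest is C at 2 chords/bar.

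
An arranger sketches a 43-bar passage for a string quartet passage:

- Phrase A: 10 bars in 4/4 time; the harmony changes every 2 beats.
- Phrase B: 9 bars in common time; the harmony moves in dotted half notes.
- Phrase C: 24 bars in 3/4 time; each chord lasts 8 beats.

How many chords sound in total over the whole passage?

A: 10 bars × 4 beats = 40 beats; 2 beats/chord → 20 chords.
B: 9 bars × 4 beats = 36 beats; 3 beats/chord → 12 chords.
C: 24 bars × 3 beats = 72 beats; 8 beats/chord → 9 chords.
Total: 20 + 12 + 9 = 41.

41 chords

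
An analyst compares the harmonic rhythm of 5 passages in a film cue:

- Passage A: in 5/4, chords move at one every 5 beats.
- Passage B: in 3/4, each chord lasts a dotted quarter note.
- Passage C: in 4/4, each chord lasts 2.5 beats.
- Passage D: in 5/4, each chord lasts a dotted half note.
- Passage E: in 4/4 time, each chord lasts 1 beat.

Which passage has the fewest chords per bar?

Passage A

A: 5 beats/bar ÷ 5 beats/chord = 1 chord/bar.
B: 3 beats/bar ÷ 1.5 beats/chord = 2 chords/bar.
C: 4 beats/bar ÷ 2.5 beats/chord = 1.6 chords/bar.
D: 5 beats/bar ÷ 3 beats/chord = 5/3 chords/bar.
E: 4 beats/bar ÷ 1 beat/chord = 4 chords/bar.
Slowest is A at 1 chords/bar.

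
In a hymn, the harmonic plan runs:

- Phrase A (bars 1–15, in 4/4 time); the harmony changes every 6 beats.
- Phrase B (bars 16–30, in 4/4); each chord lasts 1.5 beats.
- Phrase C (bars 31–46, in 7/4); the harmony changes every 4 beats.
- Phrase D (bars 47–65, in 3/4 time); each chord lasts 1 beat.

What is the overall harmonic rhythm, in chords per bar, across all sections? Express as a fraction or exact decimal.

27/13 chords per bar

A: 15 bars of 4 beats is 60 beats; at 6 beats each that's 10 chords.
B: 15 bars of 4 beats is 60 beats; at 1.5 beats each that's 40 chords.
C: 16 bars of 7 beats is 112 beats; at 4 beats each that's 28 chords.
D: 19 bars of 3 beats is 57 beats; at 1 beat each that's 57 chords.
Overall: 135 chords over 65 bars → 135/65 = 27/13 chords per bar.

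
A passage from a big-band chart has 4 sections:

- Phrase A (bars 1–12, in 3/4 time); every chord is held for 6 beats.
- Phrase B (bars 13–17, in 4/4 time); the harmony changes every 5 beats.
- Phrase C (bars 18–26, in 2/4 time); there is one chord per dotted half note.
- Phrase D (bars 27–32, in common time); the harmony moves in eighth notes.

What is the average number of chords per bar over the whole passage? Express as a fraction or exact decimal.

2 chords per bar

A: 12 × 3 = 36 beats ÷ 6 = 6 chords.
B: 5 × 4 = 20 beats ÷ 5 = 4 chords.
C: 9 × 2 = 18 beats ÷ 3 = 6 chords.
D: 6 × 4 = 24 beats ÷ 0.5 = 48 chords.
Overall: 64 chords over 32 bars → 64/32 = 2 chords per bar.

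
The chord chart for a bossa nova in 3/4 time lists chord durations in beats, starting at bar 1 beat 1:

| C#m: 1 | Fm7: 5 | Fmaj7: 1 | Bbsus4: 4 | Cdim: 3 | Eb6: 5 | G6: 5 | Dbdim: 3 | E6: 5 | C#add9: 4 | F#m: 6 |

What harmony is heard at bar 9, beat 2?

Dbdim

Beat 2 of bar 9 is beat (9−1)×3 + 2 = 26 overall.
Running totals: C#m ends at 1, Fm7 ends at 6, Fmaj7 ends at 7, Bbsus4 ends at 11, Cdim ends at 14, Eb6 ends at 19, G6 ends at 24, Dbdim ends at 27.
Beat 26 falls within Dbdim.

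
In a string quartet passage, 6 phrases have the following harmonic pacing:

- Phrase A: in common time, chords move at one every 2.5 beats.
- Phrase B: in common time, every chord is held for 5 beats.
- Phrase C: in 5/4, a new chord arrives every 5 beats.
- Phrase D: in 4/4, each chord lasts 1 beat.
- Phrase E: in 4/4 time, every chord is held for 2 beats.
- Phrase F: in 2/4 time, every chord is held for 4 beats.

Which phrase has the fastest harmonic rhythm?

Phrase D

A: 4/2.5 = 1.6 chords/bar.
B: 4/5 = 0.8 chords/bar.
C: 5/5 = 1 chord/bar.
D: 4/1 = 4 chords/bar.
E: 4/2 = 2 chords/bar.
F: 2/4 = 0.5 chords/bar.
Fastest is D at 4 chords/bar.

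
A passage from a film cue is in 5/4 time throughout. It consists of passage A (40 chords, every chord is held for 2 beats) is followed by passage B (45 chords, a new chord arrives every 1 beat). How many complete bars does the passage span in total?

25 bars

A: 40 × 2 = 80 beats = 16 bars.
B: 45 × 1 = 45 beats = 9 bars.
Total: 16 + 9 = 25 bars.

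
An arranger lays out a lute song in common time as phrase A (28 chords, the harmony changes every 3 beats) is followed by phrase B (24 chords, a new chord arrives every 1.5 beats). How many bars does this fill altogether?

A: 28 × 3 = 84 beats = 21 bars.
B: 24 × 1.5 = 36 beats = 9 bars.
Total: 21 + 9 = 30 bars.

30 bars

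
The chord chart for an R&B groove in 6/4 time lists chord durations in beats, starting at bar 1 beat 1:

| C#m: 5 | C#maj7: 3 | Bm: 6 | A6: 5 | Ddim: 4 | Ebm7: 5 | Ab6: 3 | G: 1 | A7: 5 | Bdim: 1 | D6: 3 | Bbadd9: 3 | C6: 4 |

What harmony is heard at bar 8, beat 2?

Bbadd9

Beat 2 of bar 8 is beat (8−1)×6 + 2 = 44 overall.
Running totals: C#m ends at 5, C#maj7 ends at 8, Bm ends at 14, A6 ends at 19, Ddim ends at 23, Ebm7 ends at 28, Ab6 ends at 31, G ends at 32, A7 ends at 37, Bdim ends at 38, D6 ends at 41, Bbadd9 ends at 44.
Beat 44 falls within Bbadd9.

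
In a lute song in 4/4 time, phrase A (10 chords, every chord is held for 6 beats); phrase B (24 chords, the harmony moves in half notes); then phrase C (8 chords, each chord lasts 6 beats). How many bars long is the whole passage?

A: 10 × 6 = 60 beats = 15 bars.
B: 24 × 2 = 48 beats = 12 bars.
C: 8 × 6 = 48 beats = 12 bars.
Total: 15 + 12 + 12 = 39 bars.

39 bars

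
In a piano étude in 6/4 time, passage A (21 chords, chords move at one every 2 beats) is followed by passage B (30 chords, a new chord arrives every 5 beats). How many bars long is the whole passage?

A: 21 × 2 = 42 beats = 7 bars.
B: 30 × 5 = 150 beats = 25 bars.
Total: 7 + 25 = 32 bars.

32 bars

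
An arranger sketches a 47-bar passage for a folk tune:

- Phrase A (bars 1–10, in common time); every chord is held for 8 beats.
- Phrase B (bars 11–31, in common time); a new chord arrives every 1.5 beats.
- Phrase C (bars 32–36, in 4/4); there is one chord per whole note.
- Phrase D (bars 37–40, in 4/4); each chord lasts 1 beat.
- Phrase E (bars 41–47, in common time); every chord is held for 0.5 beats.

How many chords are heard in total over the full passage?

138 chords

A has 40 beats and chords last 8 each, so 5 chords.
B has 84 beats and chords last 1.5 each, so 56 chords.
C has 20 beats and chords last 4 each, so 5 chords.
D has 16 beats and chords last 1 each, so 16 chords.
E has 28 beats and chords last 0.5 each, so 56 chords.
Total: 5 + 56 + 5 + 16 + 56 = 138.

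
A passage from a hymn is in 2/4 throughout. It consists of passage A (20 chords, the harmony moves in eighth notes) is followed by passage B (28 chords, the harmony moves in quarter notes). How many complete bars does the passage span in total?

A: 20 × 0.5 = 10 beats = 5 bars.
B: 28 × 1 = 28 beats = 14 bars.
Total: 5 + 14 = 19 bars.

19 bars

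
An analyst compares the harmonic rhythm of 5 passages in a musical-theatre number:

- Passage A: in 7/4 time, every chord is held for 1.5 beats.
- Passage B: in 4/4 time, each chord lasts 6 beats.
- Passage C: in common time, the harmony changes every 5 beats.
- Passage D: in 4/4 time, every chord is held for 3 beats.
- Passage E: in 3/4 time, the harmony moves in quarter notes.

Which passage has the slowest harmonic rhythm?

Passage B

A: each chord is 1.5 beats in 7/4, so 14/3 per bar.
B: each chord is 6 beats in 4/4, so 2/3 per bar.
C: each chord is 5 beats in 4/4, so 0.8 per bar.
D: each chord is 3 beats in 4/4, so 4/3 per bar.
E: each chord is 1 beat in 3/4, so 3 per bar.
Slowest is B at 2/3 chords/bar.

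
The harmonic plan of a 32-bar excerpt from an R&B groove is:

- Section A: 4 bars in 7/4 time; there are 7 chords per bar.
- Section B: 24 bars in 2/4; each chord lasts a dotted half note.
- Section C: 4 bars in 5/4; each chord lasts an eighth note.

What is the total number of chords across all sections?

A has 28 beats and chords last 1 each, so 28 chords.
B has 48 beats and chords last 3 each, so 16 chords.
C has 20 beats and chords last 0.5 each, so 40 chords.
Total: 28 + 16 + 40 = 84.

84 chords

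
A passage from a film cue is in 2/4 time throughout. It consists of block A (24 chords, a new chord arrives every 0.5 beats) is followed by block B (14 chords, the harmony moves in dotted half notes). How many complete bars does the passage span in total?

A: 24 × 0.5 = 12 beats = 6 bars.
B: 14 × 3 = 42 beats = 21 bars.
Total: 6 + 21 = 27 bars.

27 bars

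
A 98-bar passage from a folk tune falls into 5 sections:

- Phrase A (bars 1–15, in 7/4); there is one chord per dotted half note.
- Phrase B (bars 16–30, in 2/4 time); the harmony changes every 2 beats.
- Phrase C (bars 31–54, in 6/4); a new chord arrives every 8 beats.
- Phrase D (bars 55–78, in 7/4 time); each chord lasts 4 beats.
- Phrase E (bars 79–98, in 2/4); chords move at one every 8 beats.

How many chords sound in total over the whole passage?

A: 15·7 = 105 beats, 105/3 = 35 chords.
B: 15·2 = 30 beats, 30/2 = 15 chords.
C: 24·6 = 144 beats, 144/8 = 18 chords.
D: 24·7 = 168 beats, 168/4 = 42 chords.
E: 20·2 = 40 beats, 40/8 = 5 chords.
Total: 35 + 15 + 18 + 42 + 5 = 115.

115 chords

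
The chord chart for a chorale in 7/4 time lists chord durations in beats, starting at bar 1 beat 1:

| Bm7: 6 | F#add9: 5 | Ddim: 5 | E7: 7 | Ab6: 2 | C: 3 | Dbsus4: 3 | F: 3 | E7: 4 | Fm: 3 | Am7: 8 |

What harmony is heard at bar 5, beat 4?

F

Beat 4 of bar 5 is beat (5−1)×7 + 4 = 32 overall.
Running totals: Bm7 ends at 6, F#add9 ends at 11, Ddim ends at 16, E7 ends at 23, Ab6 ends at 25, C ends at 28, Dbsus4 ends at 31, F ends at 34.
Beat 32 falls within F.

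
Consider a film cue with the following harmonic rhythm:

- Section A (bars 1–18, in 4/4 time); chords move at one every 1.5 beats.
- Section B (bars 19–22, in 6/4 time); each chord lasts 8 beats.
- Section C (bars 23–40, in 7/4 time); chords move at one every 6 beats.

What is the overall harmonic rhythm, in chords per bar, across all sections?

A: 18 bars of 4 beats is 72 beats; at 1.5 beats each that's 48 chords.
B: 4 bars of 6 beats is 24 beats; at 8 beats each that's 3 chords.
C: 18 bars of 7 beats is 126 beats; at 6 beats each that's 21 chords.
Overall: 72 chords over 40 bars → 72/40 = 1.8 chords per bar.

1.8 chords per bar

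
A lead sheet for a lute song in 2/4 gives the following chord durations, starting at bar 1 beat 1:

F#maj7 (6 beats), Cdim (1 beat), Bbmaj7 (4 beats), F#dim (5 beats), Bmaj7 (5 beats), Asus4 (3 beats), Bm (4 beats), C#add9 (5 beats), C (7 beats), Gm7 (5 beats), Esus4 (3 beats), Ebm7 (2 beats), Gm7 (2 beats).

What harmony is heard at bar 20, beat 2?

C

Beat 2 of bar 20 is beat (20−1)×2 + 2 = 40 overall.
Running totals: F#maj7 ends at 6, Cdim ends at 7, Bbmaj7 ends at 11, F#dim ends at 16, Bmaj7 ends at 21, Asus4 ends at 24, Bm ends at 28, C#add9 ends at 33, C ends at 40.
Beat 40 falls within C.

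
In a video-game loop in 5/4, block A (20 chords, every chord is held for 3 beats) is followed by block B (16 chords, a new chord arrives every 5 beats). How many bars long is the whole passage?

28 bars

A: 20 × 3 = 60 beats = 12 bars.
B: 16 × 5 = 80 beats = 16 bars.
Total: 12 + 16 = 28 bars.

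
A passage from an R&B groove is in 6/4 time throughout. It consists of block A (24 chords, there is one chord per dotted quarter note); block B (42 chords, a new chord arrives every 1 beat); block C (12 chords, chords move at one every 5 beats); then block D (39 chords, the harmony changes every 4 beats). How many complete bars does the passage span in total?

49 bars

A: 24 × 1.5 = 36 beats = 6 bars.
B: 42 × 1 = 42 beats = 7 bars.
C: 12 × 5 = 60 beats = 10 bars.
D: 39 × 4 = 156 beats = 26 bars.
Total: 6 + 7 + 10 + 26 = 49 bars.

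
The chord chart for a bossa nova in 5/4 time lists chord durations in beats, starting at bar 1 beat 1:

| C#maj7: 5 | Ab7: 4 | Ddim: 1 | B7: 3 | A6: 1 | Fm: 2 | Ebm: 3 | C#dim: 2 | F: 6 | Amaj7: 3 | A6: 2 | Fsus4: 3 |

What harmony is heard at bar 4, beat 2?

Ebm

Beat 2 of bar 4 is beat (4−1)×5 + 2 = 17 overall.
Running totals: C#maj7 ends at 5, Ab7 ends at 9, Ddim ends at 10, B7 ends at 13, A6 ends at 14, Fm ends at 16, Ebm ends at 19.
Beat 17 falls within Ebm.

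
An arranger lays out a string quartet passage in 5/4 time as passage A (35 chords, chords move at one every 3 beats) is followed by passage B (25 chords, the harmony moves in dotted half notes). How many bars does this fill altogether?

36 bars

A: 35 × 3 = 105 beats = 21 bars.
B: 25 × 3 = 75 beats = 15 bars.
Total: 21 + 15 = 36 bars.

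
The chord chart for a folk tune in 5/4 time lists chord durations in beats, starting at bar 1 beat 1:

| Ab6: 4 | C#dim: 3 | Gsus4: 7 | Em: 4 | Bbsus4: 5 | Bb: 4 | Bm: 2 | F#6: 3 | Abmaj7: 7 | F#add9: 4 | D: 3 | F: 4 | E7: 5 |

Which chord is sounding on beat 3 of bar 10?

F

Beat 3 of bar 10 is beat (10−1)×5 + 3 = 48 overall.
Running totals: Ab6 ends at 4, C#dim ends at 7, Gsus4 ends at 14, Em ends at 18, Bbsus4 ends at 23, Bb ends at 27, Bm ends at 29, F#6 ends at 32, Abmaj7 ends at 39, F#add9 ends at 43, D ends at 46, F ends at 50.
Beat 48 falls within F.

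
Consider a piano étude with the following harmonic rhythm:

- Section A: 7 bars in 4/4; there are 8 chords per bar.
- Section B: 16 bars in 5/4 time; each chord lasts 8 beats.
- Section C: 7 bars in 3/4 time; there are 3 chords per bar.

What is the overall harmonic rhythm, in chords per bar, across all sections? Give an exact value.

A: 7 bars of 4 beats is 28 beats; at 0.5 beats each that's 56 chords.
B: 16 bars of 5 beats is 80 beats; at 8 beats each that's 10 chords.
C: 7 bars of 3 beats is 21 beats; at 1 beat each that's 21 chords.
Overall: 87 chords over 30 bars → 87/30 = 2.9 chords per bar.

2.9 chords per bar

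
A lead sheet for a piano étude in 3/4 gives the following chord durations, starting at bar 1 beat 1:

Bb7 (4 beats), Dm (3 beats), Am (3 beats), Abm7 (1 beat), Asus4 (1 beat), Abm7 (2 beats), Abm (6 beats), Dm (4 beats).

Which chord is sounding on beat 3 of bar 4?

Beat 3 of bar 4 is beat (4−1)×3 + 3 = 12 overall.
Running totals: Bb7 ends at 4, Dm ends at 7, Am ends at 10, Abm7 ends at 11, Asus4 ends at 12.
Beat 12 falls within Asus4.

Asus4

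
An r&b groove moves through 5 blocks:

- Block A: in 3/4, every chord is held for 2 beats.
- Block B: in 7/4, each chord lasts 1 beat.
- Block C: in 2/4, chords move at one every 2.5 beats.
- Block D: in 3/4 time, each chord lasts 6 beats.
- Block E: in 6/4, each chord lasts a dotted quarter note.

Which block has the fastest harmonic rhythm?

Block B

A: 3/2 = 1.5 chords/bar.
B: 7/1 = 7 chords/bar.
C: 2/2.5 = 0.8 chords/bar.
D: 3/6 = 0.5 chords/bar.
E: 6/1.5 = 4 chords/bar.
Fastest is B at 7 chords/bar.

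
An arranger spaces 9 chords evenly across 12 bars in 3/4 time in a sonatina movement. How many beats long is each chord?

4 beats

12 bars × 3 beats/bar = 36 beats total.
36 beats ÷ 9 chords = 4 beats per chord.
(That is a whole note.)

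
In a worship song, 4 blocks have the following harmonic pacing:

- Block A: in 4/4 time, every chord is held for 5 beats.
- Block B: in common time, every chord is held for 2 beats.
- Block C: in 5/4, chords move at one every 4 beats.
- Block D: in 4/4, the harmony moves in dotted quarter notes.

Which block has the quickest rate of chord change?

A: 4 beats/bar ÷ 5 beats/chord = 0.8 chords/bar.
B: 4 beats/bar ÷ 2 beats/chord = 2 chords/bar.
C: 5 beats/bar ÷ 4 beats/chord = 1.25 chords/bar.
D: 4 beats/bar ÷ 1.5 beats/chord = 8/3 chords/bar.
Fastest is D at 8/3 chords/bar.

Block D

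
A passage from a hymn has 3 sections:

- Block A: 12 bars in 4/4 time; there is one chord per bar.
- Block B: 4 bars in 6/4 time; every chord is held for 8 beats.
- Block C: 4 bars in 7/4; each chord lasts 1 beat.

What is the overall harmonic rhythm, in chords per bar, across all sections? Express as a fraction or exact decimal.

A: 12 bars of 4 beats is 48 beats; at 4 beats each that's 12 chords.
B: 4 bars of 6 beats is 24 beats; at 8 beats each that's 3 chords.
C: 4 bars of 7 beats is 28 beats; at 1 beat each that's 28 chords.
Overall: 43 chords over 20 bars → 43/20 = 2.15 chords per bar.

2.15 chords per bar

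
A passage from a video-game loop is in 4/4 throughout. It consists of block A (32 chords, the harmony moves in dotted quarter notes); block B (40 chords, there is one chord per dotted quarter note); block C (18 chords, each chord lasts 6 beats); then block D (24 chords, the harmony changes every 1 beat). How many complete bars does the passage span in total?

A: 32 × 1.5 = 48 beats = 12 bars.
B: 40 × 1.5 = 60 beats = 15 bars.
C: 18 × 6 = 108 beats = 27 bars.
D: 24 × 1 = 24 beats = 6 bars.
Total: 12 + 15 + 27 + 6 = 60 bars.

60 bars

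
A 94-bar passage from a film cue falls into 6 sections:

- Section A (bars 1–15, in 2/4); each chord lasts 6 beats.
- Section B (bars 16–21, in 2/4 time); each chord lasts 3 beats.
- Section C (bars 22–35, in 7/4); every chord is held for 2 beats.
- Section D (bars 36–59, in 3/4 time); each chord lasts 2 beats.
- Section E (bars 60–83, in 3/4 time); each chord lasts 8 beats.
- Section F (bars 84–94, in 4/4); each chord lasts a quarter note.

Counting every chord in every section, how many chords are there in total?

A has 30 beats and chords last 6 each, so 5 chords.
B has 12 beats and chords last 3 each, so 4 chords.
C has 98 beats and chords last 2 each, so 49 chords.
D has 72 beats and chords last 2 each, so 36 chords.
E has 72 beats and chords last 8 each, so 9 chords.
F has 44 beats and chords last 1 each, so 44 chords.
Total: 5 + 4 + 49 + 36 + 9 + 44 = 147.

147 chords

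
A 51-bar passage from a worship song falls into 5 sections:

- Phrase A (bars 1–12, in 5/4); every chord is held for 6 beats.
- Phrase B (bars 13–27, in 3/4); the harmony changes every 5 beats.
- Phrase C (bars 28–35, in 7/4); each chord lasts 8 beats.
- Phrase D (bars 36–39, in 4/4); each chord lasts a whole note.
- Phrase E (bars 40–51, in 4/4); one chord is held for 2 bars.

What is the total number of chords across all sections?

A: 12·5 = 60 beats, 60/6 = 10 chords.
B: 15·3 = 45 beats, 45/5 = 9 chords.
C: 8·7 = 56 beats, 56/8 = 7 chords.
D: 4·4 = 16 beats, 16/4 = 4 chords.
E: 12·4 = 48 beats, 48/8 = 6 chords.
Total: 10 + 9 + 7 + 4 + 6 = 36.

36 chords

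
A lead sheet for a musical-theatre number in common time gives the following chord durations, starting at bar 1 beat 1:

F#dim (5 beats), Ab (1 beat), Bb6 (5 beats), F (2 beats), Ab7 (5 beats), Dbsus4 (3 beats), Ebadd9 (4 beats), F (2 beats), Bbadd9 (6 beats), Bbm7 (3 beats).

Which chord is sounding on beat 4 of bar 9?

Beat 4 of bar 9 is beat (9−1)×4 + 4 = 36 overall.
Running totals: F#dim ends at 5, Ab ends at 6, Bb6 ends at 11, F ends at 13, Ab7 ends at 18, Dbsus4 ends at 21, Ebadd9 ends at 25, F ends at 27, Bbadd9 ends at 33, Bbm7 ends at 36.
Beat 36 falls within Bbm7.

Bbm7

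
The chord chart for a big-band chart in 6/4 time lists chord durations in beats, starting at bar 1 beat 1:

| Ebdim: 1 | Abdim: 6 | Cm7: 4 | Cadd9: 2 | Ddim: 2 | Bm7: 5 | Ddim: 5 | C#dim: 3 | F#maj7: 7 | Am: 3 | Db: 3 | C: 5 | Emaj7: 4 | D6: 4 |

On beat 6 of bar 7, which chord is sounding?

Beat 6 of bar 7 is beat (7−1)×6 + 6 = 42 overall.
Running totals: Ebdim ends at 1, Abdim ends at 7, Cm7 ends at 11, Cadd9 ends at 13, Ddim ends at 15, Bm7 ends at 20, Ddim ends at 25, C#dim ends at 28, F#maj7 ends at 35, Am ends at 38, Db ends at 41, C ends at 46.
Beat 42 falls within C.

C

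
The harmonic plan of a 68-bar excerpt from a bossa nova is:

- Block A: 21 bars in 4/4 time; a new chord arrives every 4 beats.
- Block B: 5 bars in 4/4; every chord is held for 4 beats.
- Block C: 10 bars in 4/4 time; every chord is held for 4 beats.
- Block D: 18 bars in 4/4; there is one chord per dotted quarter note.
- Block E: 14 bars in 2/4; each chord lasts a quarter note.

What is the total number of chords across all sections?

112 chords

A: 21·4 = 84 beats, 84/4 = 21 chords.
B: 5·4 = 20 beats, 20/4 = 5 chords.
C: 10·4 = 40 beats, 40/4 = 10 chords.
D: 18·4 = 72 beats, 72/1.5 = 48 chords.
E: 14·2 = 28 beats, 28/1 = 28 chords.
Total: 21 + 5 + 10 + 48 + 28 = 112.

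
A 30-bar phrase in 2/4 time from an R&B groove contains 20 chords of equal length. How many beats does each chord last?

3 beats

30 bars × 2 beats/bar = 60 beats total.
60 beats ÷ 20 chords = 3 beats per chord.
(That is a dotted half note.)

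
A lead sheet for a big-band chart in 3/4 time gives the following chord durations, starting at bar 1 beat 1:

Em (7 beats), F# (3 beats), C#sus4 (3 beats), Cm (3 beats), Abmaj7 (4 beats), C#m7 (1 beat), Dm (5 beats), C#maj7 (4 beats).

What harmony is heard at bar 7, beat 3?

C#m7

Beat 3 of bar 7 is beat (7−1)×3 + 3 = 21 overall.
Running totals: Em ends at 7, F# ends at 10, C#sus4 ends at 13, Cm ends at 16, Abmaj7 ends at 20, C#m7 ends at 21.
Beat 21 falls within C#m7.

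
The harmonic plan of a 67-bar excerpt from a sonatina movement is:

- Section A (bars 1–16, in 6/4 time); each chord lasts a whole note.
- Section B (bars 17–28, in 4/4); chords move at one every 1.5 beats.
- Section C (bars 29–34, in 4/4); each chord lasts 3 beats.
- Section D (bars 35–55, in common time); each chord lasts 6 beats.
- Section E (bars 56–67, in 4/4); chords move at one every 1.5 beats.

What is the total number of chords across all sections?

110 chords

A: 16·6 = 96 beats, 96/4 = 24 chords.
B: 12·4 = 48 beats, 48/1.5 = 32 chords.
C: 6·4 = 24 beats, 24/3 = 8 chords.
D: 21·4 = 84 beats, 84/6 = 14 chords.
E: 12·4 = 48 beats, 48/1.5 = 32 chords.
Total: 24 + 32 + 8 + 14 + 32 = 110.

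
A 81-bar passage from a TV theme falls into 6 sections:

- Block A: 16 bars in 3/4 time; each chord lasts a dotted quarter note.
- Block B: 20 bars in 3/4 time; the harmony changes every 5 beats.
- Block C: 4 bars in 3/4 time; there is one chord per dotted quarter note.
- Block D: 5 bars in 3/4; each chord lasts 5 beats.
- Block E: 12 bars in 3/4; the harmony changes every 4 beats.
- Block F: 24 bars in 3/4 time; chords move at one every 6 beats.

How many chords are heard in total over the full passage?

76 chords

A: 16 bars × 3 beats = 48 beats; 1.5 beats/chord → 32 chords.
B: 20 bars × 3 beats = 60 beats; 5 beats/chord → 12 chords.
C: 4 bars × 3 beats = 12 beats; 1.5 beats/chord → 8 chords.
D: 5 bars × 3 beats = 15 beats; 5 beats/chord → 3 chords.
E: 12 bars × 3 beats = 36 beats; 4 beats/chord → 9 chords.
F: 24 bars × 3 beats = 72 beats; 6 beats/chord → 12 chords.
Total: 32 + 12 + 8 + 3 + 9 + 12 = 76.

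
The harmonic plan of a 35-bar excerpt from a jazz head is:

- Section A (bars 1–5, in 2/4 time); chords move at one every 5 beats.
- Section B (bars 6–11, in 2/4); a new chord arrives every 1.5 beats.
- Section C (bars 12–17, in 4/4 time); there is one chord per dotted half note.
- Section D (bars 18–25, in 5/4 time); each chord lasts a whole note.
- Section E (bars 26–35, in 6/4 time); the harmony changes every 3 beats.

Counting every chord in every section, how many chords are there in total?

48 chords

A: 5·2 = 10 beats, 10/5 = 2 chords.
B: 6·2 = 12 beats, 12/1.5 = 8 chords.
C: 6·4 = 24 beats, 24/3 = 8 chords.
D: 8·5 = 40 beats, 40/4 = 10 chords.
E: 10·6 = 60 beats, 60/3 = 20 chords.
Total: 2 + 8 + 8 + 10 + 20 = 48.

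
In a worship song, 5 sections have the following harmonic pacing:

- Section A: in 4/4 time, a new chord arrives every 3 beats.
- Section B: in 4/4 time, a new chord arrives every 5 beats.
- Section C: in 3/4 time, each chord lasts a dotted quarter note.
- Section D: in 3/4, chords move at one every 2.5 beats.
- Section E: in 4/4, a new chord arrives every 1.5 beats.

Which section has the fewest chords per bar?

A: 4/3 = 4/3 chords/bar.
B: 4/5 = 0.8 chords/bar.
C: 3/1.5 = 2 chords/bar.
D: 3/2.5 = 1.2 chords/bar.
E: 4/1.5 = 8/3 chords/bar.
Slowest is B at 0.8 chords/bar.

Section B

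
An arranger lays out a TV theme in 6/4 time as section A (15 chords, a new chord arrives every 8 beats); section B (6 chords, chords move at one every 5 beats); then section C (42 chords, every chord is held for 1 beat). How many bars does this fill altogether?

A: 15 × 8 = 120 beats = 20 bars.
B: 6 × 5 = 30 beats = 5 bars.
C: 42 × 1 = 42 beats = 7 bars.
Total: 20 + 5 + 7 = 32 bars.

32 bars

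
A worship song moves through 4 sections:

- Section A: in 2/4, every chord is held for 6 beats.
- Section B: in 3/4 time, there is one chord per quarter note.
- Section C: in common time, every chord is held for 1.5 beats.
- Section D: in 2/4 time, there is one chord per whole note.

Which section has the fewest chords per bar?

A: 2/6 = 1/3 chords/bar.
B: 3/1 = 3 chords/bar.
C: 4/1.5 = 8/3 chords/bar.
D: 2/4 = 0.5 chords/bar.
Slowest is A at 1/3 chords/bar.

Section A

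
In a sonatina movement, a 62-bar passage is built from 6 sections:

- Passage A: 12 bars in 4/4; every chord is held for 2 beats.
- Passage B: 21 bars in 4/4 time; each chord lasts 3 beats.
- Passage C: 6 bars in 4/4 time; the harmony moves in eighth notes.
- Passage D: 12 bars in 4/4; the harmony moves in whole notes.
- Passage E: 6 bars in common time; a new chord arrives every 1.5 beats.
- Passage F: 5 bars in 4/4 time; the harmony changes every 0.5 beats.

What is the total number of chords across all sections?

A has 48 beats and chords last 2 each, so 24 chords.
B has 84 beats and chords last 3 each, so 28 chords.
C has 24 beats and chords last 0.5 each, so 48 chords.
D has 48 beats and chords last 4 each, so 12 chords.
E has 24 beats and chords last 1.5 each, so 16 chords.
F has 20 beats and chords last 0.5 each, so 40 chords.
Total: 24 + 28 + 48 + 12 + 16 + 40 = 168.

168 chords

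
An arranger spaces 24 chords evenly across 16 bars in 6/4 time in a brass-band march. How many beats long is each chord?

16 bars × 6 beats/bar = 96 beats total.
96 beats ÷ 24 chords = 4 beats per chord.
(That is a whole note.)

4 beats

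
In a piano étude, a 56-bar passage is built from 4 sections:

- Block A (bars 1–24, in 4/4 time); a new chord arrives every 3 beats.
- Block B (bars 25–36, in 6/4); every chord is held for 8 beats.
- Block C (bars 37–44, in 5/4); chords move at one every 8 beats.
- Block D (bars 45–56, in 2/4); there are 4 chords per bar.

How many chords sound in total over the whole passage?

A has 96 beats and chords last 3 each, so 32 chords.
B has 72 beats and chords last 8 each, so 9 chords.
C has 40 beats and chords last 8 each, so 5 chords.
D has 24 beats and chords last 0.5 each, so 48 chords.
Total: 32 + 9 + 5 + 48 = 94.

94 chords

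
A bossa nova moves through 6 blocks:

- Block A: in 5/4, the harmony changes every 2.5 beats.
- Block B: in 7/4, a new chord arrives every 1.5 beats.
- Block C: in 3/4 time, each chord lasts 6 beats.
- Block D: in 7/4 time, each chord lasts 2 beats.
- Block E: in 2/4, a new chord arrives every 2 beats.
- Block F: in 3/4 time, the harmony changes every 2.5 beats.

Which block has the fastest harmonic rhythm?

Block B

A: each chord is 2.5 beats in 5/4, so 2 per bar.
B: each chord is 1.5 beats in 7/4, so 14/3 per bar.
C: each chord is 6 beats in 3/4, so 0.5 per bar.
D: each chord is 2 beats in 7/4, so 3.5 per bar.
E: each chord is 2 beats in 2/4, so 1 per bar.
F: each chord is 2.5 beats in 3/4, so 1.2 per bar.
Fastest is B at 14/3 chords/bar.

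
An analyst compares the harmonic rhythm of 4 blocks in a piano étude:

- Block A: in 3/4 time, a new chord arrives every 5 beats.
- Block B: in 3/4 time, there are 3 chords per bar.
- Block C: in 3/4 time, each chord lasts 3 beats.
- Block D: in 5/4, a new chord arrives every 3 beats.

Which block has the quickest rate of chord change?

A: each chord is 5 beats in 3/4, so 0.6 per bar.
B: each chord is 1 beat in 3/4, so 3 per bar.
C: each chord is 3 beats in 3/4, so 1 per bar.
D: each chord is 3 beats in 5/4, so 5/3 per bar.
Fastest is B at 3 chords/bar.

Block B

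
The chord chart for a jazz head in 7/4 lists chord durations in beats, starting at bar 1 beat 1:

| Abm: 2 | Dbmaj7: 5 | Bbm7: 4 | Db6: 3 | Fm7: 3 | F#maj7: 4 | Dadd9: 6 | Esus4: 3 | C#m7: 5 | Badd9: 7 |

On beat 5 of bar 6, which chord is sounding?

Beat 5 of bar 6 is beat (6−1)×7 + 5 = 40 overall.
Running totals: Abm ends at 2, Dbmaj7 ends at 7, Bbm7 ends at 11, Db6 ends at 14, Fm7 ends at 17, F#maj7 ends at 21, Dadd9 ends at 27, Esus4 ends at 30, C#m7 ends at 35, Badd9 ends at 42.
Beat 40 falls within Badd9.

Badd9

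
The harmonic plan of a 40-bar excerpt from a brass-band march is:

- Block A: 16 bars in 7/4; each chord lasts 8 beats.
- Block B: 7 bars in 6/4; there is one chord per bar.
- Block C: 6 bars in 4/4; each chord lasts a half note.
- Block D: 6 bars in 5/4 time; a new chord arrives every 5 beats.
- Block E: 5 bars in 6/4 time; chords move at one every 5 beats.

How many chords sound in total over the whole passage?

45 chords

A: 16·7 = 112 beats, 112/8 = 14 chords.
B: 7·6 = 42 beats, 42/6 = 7 chords.
C: 6·4 = 24 beats, 24/2 = 12 chords.
D: 6·5 = 30 beats, 30/5 = 6 chords.
E: 5·6 = 30 beats, 30/5 = 6 chords.
Total: 14 + 7 + 12 + 6 + 6 = 45.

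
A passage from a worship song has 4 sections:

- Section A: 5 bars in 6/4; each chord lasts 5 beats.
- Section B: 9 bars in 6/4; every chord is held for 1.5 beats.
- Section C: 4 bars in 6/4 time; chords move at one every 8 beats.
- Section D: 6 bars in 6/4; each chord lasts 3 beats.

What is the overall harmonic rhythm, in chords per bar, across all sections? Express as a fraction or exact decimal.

2.375 chords per bar

A: 5 bars of 6 beats is 30 beats; at 5 beats each that's 6 chords.
B: 9 bars of 6 beats is 54 beats; at 1.5 beats each that's 36 chords.
C: 4 bars of 6 beats is 24 beats; at 8 beats each that's 3 chords.
D: 6 bars of 6 beats is 36 beats; at 3 beats each that's 12 chords.
Overall: 57 chords over 24 bars → 57/24 = 2.375 chords per bar.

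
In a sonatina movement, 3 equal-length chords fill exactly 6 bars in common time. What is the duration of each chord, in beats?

8 beats

6 bars × 4 beats/bar = 24 beats total.
24 beats ÷ 3 chords = 8 beats per chord.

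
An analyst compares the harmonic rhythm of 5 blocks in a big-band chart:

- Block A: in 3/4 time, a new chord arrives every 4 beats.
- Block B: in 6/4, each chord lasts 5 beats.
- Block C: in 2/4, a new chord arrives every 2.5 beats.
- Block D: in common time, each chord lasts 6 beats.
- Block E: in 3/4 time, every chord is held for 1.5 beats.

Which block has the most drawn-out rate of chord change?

A: 3/4 = 0.75 chords/bar.
B: 6/5 = 1.2 chords/bar.
C: 2/2.5 = 0.8 chords/bar.
D: 4/6 = 2/3 chords/bar.
E: 3/1.5 = 2 chords/bar.
Slowest is D at 2/3 chords/bar.

Block D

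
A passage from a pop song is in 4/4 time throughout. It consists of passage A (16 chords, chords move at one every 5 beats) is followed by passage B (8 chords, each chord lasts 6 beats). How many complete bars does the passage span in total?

A: 16 × 5 = 80 beats = 20 bars.
B: 8 × 6 = 48 beats = 12 bars.
Total: 20 + 12 = 32 bars.

32 bars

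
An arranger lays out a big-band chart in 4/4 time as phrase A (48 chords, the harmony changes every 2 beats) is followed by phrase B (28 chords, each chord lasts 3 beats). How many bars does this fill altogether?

A: 48 × 2 = 96 beats = 24 bars.
B: 28 × 3 = 84 beats = 21 bars.
Total: 24 + 21 = 45 bars.

45 bars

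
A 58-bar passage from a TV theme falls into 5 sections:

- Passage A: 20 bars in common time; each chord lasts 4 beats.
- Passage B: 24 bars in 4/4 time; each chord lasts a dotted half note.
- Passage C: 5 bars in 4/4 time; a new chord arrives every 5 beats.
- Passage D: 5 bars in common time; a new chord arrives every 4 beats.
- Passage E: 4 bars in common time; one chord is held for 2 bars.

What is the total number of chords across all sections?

A: 20·4 = 80 beats, 80/4 = 20 chords.
B: 24·4 = 96 beats, 96/3 = 32 chords.
C: 5·4 = 20 beats, 20/5 = 4 chords.
D: 5·4 = 20 beats, 20/4 = 5 chords.
E: 4·4 = 16 beats, 16/8 = 2 chords.
Total: 20 + 32 + 4 + 5 + 2 = 63.

63 chords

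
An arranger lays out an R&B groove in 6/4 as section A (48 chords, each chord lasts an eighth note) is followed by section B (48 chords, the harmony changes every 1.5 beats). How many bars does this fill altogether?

A: 48 × 0.5 = 24 beats = 4 bars.
B: 48 × 1.5 = 72 beats = 12 bars.
Total: 4 + 12 = 16 bars.

16 bars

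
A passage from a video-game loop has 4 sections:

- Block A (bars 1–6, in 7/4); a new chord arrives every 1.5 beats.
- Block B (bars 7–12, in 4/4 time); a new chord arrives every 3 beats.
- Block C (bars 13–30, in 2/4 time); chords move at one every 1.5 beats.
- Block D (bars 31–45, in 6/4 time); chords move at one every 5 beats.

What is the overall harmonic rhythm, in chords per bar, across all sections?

A: 6 bars of 7 beats is 42 beats; at 1.5 beats each that's 28 chords.
B: 6 bars of 4 beats is 24 beats; at 3 beats each that's 8 chords.
C: 18 bars of 2 beats is 36 beats; at 1.5 beats each that's 24 chords.
D: 15 bars of 6 beats is 90 beats; at 5 beats each that's 18 chords.
Overall: 78 chords over 45 bars → 78/45 = 26/15 chords per bar.

26/15 chords per bar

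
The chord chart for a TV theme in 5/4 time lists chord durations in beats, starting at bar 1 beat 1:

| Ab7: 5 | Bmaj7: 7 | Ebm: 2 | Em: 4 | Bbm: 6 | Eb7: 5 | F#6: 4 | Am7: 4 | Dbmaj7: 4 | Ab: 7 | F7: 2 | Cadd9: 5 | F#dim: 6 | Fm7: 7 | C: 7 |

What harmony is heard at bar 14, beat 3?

Beat 3 of bar 14 is beat (14−1)×5 + 3 = 68 overall.
Running totals: Ab7 ends at 5, Bmaj7 ends at 12, Ebm ends at 14, Em ends at 18, Bbm ends at 24, Eb7 ends at 29, F#6 ends at 33, Am7 ends at 37, Dbmaj7 ends at 41, Ab ends at 48, F7 ends at 50, Cadd9 ends at 55, F#dim ends at 61, Fm7 ends at 68.
Beat 68 falls within Fm7.

Fm7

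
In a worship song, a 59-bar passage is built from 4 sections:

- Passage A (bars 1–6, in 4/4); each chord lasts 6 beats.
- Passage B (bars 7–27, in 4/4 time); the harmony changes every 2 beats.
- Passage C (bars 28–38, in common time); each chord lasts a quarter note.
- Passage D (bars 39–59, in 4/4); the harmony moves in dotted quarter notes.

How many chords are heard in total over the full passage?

A has 24 beats and chords last 6 each, so 4 chords.
B has 84 beats and chords last 2 each, so 42 chords.
C has 44 beats and chords last 1 each, so 44 chords.
D has 84 beats and chords last 1.5 each, so 56 chords.
Total: 4 + 42 + 44 + 56 = 146.

146 chords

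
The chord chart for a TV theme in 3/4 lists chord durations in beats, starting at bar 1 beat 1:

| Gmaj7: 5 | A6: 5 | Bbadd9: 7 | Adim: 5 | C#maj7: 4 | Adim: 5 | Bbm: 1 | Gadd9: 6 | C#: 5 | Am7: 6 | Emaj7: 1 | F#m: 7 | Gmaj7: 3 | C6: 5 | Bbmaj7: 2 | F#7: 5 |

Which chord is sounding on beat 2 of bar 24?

F#7

Beat 2 of bar 24 is beat (24−1)×3 + 2 = 71 overall.
Running totals: Gmaj7 ends at 5, A6 ends at 10, Bbadd9 ends at 17, Adim ends at 22, C#maj7 ends at 26, Adim ends at 31, Bbm ends at 32, Gadd9 ends at 38, C# ends at 43, Am7 ends at 49, Emaj7 ends at 50, F#m ends at 57, Gmaj7 ends at 60, C6 ends at 65, Bbmaj7 ends at 67, F#7 ends at 72.
Beat 71 falls within F#7.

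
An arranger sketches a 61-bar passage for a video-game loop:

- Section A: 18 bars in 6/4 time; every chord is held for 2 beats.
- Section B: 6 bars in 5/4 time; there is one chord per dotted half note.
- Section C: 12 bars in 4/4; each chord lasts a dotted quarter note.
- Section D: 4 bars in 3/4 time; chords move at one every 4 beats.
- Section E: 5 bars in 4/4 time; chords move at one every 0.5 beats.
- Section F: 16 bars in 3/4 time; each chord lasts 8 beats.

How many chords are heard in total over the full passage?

A has 108 beats and chords last 2 each, so 54 chords.
B has 30 beats and chords last 3 each, so 10 chords.
C has 48 beats and chords last 1.5 each, so 32 chords.
D has 12 beats and chords last 4 each, so 3 chords.
E has 20 beats and chords last 0.5 each, so 40 chords.
F has 48 beats and chords last 8 each, so 6 chords.
Total: 54 + 10 + 32 + 3 + 40 + 6 = 145.

145 chords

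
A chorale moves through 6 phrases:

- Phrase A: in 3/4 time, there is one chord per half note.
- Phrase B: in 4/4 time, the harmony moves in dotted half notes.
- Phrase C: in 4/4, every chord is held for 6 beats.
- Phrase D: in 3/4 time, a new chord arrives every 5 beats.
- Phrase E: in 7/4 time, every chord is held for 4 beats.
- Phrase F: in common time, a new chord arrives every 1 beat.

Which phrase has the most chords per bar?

Phrase F

A: 3 beats/bar ÷ 2 beats/chord = 1.5 chords/bar.
B: 4 beats/bar ÷ 3 beats/chord = 4/3 chords/bar.
C: 4 beats/bar ÷ 6 beats/chord = 2/3 chords/bar.
D: 3 beats/bar ÷ 5 beats/chord = 0.6 chords/bar.
E: 7 beats/bar ÷ 4 beats/chord = 1.75 chords/bar.
F: 4 beats/bar ÷ 1 beat/chord = 4 chords/bar.
Fastest is F at 4 chords/bar.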